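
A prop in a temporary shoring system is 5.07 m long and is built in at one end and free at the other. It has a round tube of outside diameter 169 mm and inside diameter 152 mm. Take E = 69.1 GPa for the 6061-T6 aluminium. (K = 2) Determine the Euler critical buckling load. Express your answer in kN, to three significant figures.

d_o = 169 mm, d_i = 152 mm
I = π(d_o⁴ − d_i⁴)/64 = π(169⁴ − 152.0⁴)/64 = 1.384×10^7 mm⁴
I = 1.384×10^7 mm⁴ = 1.384×10^-5 m⁴
Effective length L_e = K·L = 2 × 5.07 = 10.14 m
P_cr = π²EI / L_e² = π² × 69.1×10⁹ × 1.384×10^-5 / 10.14² = 9.180×10^4 N

P_cr ≈ 91.8 kN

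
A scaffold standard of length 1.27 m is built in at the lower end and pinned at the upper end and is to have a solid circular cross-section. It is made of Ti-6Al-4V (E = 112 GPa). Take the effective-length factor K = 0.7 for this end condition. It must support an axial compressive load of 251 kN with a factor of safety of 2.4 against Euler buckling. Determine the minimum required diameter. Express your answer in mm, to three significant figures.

Required P_cr = n·P = 2.4 × 251 = 602.4 kN
L_e = K·L = 0.7 × 1.27 = 0.8890 m
Required I = P_cr·L_e²/(π²E) = 6.024×10^5 × 0.8890² / (π² × 1.12×10^11) = 4.307×10^-7 m⁴
I_req = 4.307×10^5 mm⁴
Solid circle: I = πd⁴/64  ⇒  d = (64I/π)^(1/4) = (64×4.307×10^5/π)^(1/4) = 54.4 mm

d ≈ 54.4 mm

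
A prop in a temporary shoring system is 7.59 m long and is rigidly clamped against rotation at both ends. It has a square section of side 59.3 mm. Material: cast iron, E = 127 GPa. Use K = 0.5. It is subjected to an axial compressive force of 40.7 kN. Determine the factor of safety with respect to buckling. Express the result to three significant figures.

n ≈ 2.20

I = a⁴/12 = 59.3⁴/12 = 1.030×10^6 mm⁴
I = 1.030×10^6 mm⁴ = 1.030×10^-6 m⁴
Effective length L_e = K·L = 0.5 × 7.59 = 3.795 m
P_cr = π²EI / L_e² = π² × 127×10⁹ × 1.030×10^-6 / 3.795² = 8.968×10^4 N
Factor of safety n = P_cr / P = 89.685 / 40.7 = 2.20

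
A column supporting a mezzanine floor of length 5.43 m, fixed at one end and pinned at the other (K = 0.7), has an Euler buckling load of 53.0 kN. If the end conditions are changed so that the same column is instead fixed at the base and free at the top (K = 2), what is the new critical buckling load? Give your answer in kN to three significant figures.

P_cr ≈ 6.49 kN

P_cr ∝ 1/K², so P_cr,new = P_cr,old × (K_old/K_new)² = 53.0 × (0.7/2)²
= 53.0 × 0.1225 = 6.49 kN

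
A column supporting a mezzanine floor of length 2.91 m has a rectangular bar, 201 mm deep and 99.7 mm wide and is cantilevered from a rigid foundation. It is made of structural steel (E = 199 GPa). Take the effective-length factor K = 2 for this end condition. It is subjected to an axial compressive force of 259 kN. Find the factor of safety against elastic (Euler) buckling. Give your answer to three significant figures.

Buckling occurs about the weak axis: I_min = h·b³/12 with b = 99.7 mm (the shorter side).
I_min = 201×99.7³/12 = 1.660×10^7 mm⁴
I = 1.660×10^7 mm⁴ = 1.660×10^-5 m⁴
Effective length L_e = K·L = 2 × 2.91 = 5.820 m
P_cr = π²EI / L_e² = π² × 199×10⁹ × 1.660×10^-5 / 5.820² = 9.625×10^5 N
Factor of safety n = P_cr / P = 962.51 / 259 = 3.72

n ≈ 3.72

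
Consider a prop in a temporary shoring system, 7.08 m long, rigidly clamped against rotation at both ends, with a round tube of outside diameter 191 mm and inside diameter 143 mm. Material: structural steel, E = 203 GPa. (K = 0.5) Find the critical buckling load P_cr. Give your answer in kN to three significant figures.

P_cr ≈ 7160 kN

d_o = 191 mm, d_i = 143 mm
I = π(d_o⁴ − d_i⁴)/64 = π(191⁴ − 143.0⁴)/64 = 4.480×10^7 mm⁴
I = 4.480×10^7 mm⁴ = 4.480×10^-5 m⁴
Effective length L_e = K·L = 0.5 × 7.08 = 3.540 m
P_cr = π²EI / L_e² = π² × 203×10⁹ × 4.480×10^-5 / 3.540² = 7.163×10^6 N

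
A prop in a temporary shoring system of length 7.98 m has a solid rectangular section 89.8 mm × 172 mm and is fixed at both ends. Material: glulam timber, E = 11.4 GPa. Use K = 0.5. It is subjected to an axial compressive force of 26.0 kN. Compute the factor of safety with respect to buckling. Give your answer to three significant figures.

Buckling occurs about the weak axis: I_min = h·b³/12 with b = 89.8 mm (the shorter side).
I_min = 172×89.8³/12 = 1.038×10^7 mm⁴
I = 1.038×10^7 mm⁴ = 1.038×10^-5 m⁴
Effective length L_e = K·L = 0.5 × 7.98 = 3.990 m
P_cr = π²EI / L_e² = π² × 11.4×10⁹ × 1.038×10^-5 / 3.990² = 7.336×10^4 N
Factor of safety n = P_cr / P = 73.356 / 26.0 = 2.82

n ≈ 2.82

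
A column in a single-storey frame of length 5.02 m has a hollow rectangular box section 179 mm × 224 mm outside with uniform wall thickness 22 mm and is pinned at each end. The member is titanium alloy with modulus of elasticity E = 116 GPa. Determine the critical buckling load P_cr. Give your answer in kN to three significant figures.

P_cr ≈ 3190 kN

Inner dimensions: h_i = 224 − 2×22 = 180.0 mm, b_i = 179 − 2×22 = 135.0 mm
Weak-axis I_min = (h_o·b_o³ − h_i·b_i³)/12 with b_o = 179, b_i = 135.0 mm (shorter outer/inner sides).
I_min = (224×179³ − 180.0×135.0³)/12 = 7.015×10^7 mm⁴
I = 7.015×10^7 mm⁴ = 7.015×10^-5 m⁴
Effective length L_e = K·L = 1 × 5.02 = 5.020 m
P_cr = π²EI / L_e² = π² × 116×10⁹ × 7.015×10^-5 / 5.020² = 3.187×10^6 N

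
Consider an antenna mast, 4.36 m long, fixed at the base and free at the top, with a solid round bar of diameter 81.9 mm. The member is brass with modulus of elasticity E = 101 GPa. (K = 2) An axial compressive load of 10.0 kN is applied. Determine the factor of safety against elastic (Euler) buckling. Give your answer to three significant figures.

I = πd⁴/64 = π×81.9⁴/64 = 2.209×10^6 mm⁴
I = 2.209×10^6 mm⁴ = 2.209×10^-6 m⁴
Effective length L_e = K·L = 2 × 4.36 = 8.720 m
P_cr = π²EI / L_e² = π² × 101×10⁹ × 2.209×10^-6 / 8.720² = 2.895×10^4 N
Factor of safety n = P_cr / P = 28.953 / 10.0 = 2.90

n ≈ 2.90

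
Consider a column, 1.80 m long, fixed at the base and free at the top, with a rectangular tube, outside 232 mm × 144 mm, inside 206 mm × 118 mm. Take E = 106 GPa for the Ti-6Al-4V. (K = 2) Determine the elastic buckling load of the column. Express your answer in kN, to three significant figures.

Weak-axis I_min = (h_o·b_o³ − h_i·b_i³)/12 with b_o = 144, b_i = 118.0 mm (shorter outer/inner sides).
I_min = (232×144³ − 206.0×118.0³)/12 = 2.952×10^7 mm⁴
I = 2.952×10^7 mm⁴ = 2.952×10^-5 m⁴
Effective length L_e = K·L = 2 × 1.80 = 3.600 m
P_cr = π²EI / L_e² = π² × 106×10⁹ × 2.952×10^-5 / 3.600² = 2.383×10^6 N

P_cr ≈ 2380 kN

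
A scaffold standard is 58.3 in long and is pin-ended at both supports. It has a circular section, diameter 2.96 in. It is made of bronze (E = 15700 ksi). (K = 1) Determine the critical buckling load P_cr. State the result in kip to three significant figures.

I = πd⁴/64 = π×2.96⁴/64 = 3.768 in⁴
Effective length L_e = K·L = 1 × 58.3 = 58.30 in
P_cr = π²EI / L_e² = π² × 15700×10³ × 3.768 / 58.30² = 1.718×10^5 lb

P_cr ≈ 172 kip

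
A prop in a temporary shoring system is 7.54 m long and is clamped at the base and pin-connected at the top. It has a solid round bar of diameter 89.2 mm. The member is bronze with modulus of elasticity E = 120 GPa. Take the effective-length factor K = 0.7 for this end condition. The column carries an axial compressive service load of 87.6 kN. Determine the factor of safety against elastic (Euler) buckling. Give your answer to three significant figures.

I = πd⁴/64 = π×89.2⁴/64 = 3.108×10^6 mm⁴
I = 3.108×10^6 mm⁴ = 3.108×10^-6 m⁴
Effective length L_e = K·L = 0.7 × 7.54 = 5.278 m
P_cr = π²EI / L_e² = π² × 120×10⁹ × 3.108×10^-6 / 5.278² = 1.321×10^5 N
Factor of safety n = P_cr / P = 132.12 / 87.6 = 1.51

n ≈ 1.51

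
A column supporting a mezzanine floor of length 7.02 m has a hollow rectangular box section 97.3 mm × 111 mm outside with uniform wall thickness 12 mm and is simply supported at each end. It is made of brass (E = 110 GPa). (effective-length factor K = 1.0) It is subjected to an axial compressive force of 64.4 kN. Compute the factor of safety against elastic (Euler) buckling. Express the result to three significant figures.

Inner dimensions: h_i = 111 − 2×12 = 87.00 mm, b_i = 97.3 − 2×12 = 73.30 mm
Weak-axis I_min = (h_o·b_o³ − h_i·b_i³)/12 with b_o = 97.3, b_i = 73.30 mm (shorter outer/inner sides).
I_min = (111×97.3³ − 87.00×73.30³)/12 = 5.666×10^6 mm⁴
I = 5.666×10^6 mm⁴ = 5.666×10^-6 m⁴
Effective length L_e = K·L = 1 × 7.02 = 7.020 m
P_cr = π²EI / L_e² = π² × 110×10⁹ × 5.666×10^-6 / 7.020² = 1.248×10^5 N
Factor of safety n = P_cr / P = 124.81 / 64.4 = 1.94

n ≈ 1.94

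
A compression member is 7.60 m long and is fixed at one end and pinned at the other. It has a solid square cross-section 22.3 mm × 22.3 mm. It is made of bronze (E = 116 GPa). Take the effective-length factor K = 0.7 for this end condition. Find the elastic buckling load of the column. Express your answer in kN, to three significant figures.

P_cr ≈ 0.834 kN

I = a⁴/12 = 22.3⁴/12 = 2.061×10^4 mm⁴
I = 2.061×10^4 mm⁴ = 2.061×10^-8 m⁴
Effective length L_e = K·L = 0.7 × 7.60 = 5.320 m
P_cr = π²EI / L_e² = π² × 116×10⁹ × 2.061×10^-8 / 5.320² = 833.6 N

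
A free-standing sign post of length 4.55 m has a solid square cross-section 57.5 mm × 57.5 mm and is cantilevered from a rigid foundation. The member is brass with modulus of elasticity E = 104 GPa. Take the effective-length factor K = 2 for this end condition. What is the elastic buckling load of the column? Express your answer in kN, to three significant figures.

I = a⁴/12 = 57.5⁴/12 = 9.109×10^5 mm⁴
I = 9.109×10^5 mm⁴ = 9.109×10^-7 m⁴
Effective length L_e = K·L = 2 × 4.55 = 9.100 m
P_cr = π²EI / L_e² = π² × 104×10⁹ × 9.109×10^-7 / 9.100² = 1.129×10^4 N

P_cr ≈ 11.3 kN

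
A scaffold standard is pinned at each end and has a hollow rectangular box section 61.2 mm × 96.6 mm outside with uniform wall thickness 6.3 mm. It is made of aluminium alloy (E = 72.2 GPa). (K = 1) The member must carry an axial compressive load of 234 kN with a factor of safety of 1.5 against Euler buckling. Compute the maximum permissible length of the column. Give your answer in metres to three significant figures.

Inner dimensions: h_i = 96.6 − 2×6.3 = 84.00 mm, b_i = 61.2 − 2×6.3 = 48.60 mm
Weak-axis I_min = (h_o·b_o³ − h_i·b_i³)/12 with b_o = 61.2, b_i = 48.60 mm (shorter outer/inner sides).
I_min = (96.6×61.2³ − 84.00×48.60³)/12 = 1.042×10^6 mm⁴
I = 1.042×10^-6 m⁴
Required critical load P_cr = n·P = 1.5 × 234 = 351.0 kN = 3.510×10^5 N
From P_cr = π²EI/(K·L)²:  L = (1/K)·√(π²EI/P_cr) = (1/1)·√(π²×7.22×10^10×1.042×10^-6/3.510×10^5)
L = 1.45 m

L_max ≈ 1.45 m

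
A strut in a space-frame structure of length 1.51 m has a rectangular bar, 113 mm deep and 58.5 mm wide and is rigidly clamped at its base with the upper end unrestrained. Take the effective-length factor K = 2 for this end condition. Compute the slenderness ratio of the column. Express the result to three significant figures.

Buckling occurs about the weak axis: I_min = h·b³/12 with b = 58.5 mm (the shorter side).
I_min = 113×58.5³/12 = 1.885×10^6 mm⁴
A = 6.611×10^3 mm²;  r_min = √(I/A) = √(1.885×10^6/6.611×10^3) = 16.89 mm
L_e = K·L = 2 × 1.51 m = 3.020 m = 3020.0 mm
λ = L_e / r_min = 3020.0 / 16.89 = 179

λ ≈ 179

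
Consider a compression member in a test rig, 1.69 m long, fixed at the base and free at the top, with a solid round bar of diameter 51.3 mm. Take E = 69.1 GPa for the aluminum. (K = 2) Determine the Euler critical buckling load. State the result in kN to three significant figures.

I = πd⁴/64 = π×51.3⁴/64 = 3.400×10^5 mm⁴
I = 3.400×10^5 mm⁴ = 3.400×10^-7 m⁴
Effective length L_e = K·L = 2 × 1.69 = 3.380 m
P_cr = π²EI / L_e² = π² × 69.1×10⁹ × 3.400×10^-7 / 3.380² = 2.029×10^4 N

P_cr ≈ 20.3 kN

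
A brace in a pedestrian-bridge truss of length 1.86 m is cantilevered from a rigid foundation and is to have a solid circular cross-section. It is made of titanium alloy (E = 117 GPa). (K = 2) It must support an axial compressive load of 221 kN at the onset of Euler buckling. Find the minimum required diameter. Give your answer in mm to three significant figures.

d ≈ 85.7 mm

L_e = K·L = 2 × 1.86 = 3.720 m
Required I = P_cr·L_e²/(π²E) = 2.210×10^5 × 3.720² / (π² × 1.17×10^11) = 2.648×10^-6 m⁴
I_req = 2.648×10^6 mm⁴
Solid circle: I = πd⁴/64  ⇒  d = (64I/π)^(1/4) = (64×2.648×10^6/π)^(1/4) = 85.7 mm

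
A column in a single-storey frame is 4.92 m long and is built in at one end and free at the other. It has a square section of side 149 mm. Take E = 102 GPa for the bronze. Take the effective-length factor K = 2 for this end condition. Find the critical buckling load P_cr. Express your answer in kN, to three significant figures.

P_cr ≈ 427 kN

I = a⁴/12 = 149⁴/12 = 4.107×10^7 mm⁴
I = 4.107×10^7 mm⁴ = 4.107×10^-5 m⁴
Effective length L_e = K·L = 2 × 4.92 = 9.840 m
P_cr = π²EI / L_e² = π² × 102×10⁹ × 4.107×10^-5 / 9.840² = 4.270×10^5 N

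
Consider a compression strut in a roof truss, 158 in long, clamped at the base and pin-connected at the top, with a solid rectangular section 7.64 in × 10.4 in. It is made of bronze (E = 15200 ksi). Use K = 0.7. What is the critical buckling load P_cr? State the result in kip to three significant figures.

Buckling occurs about the weak axis: I_min = h·b³/12 with b = 7.64 in (the shorter side).
I_min = 10.4×7.64³/12 = 386.5 in⁴
Effective length L_e = K·L = 0.7 × 158 = 110.6 in
P_cr = π²EI / L_e² = π² × 15200×10³ × 386.5 / 110.6² = 4.740×10^6 lb

P_cr ≈ 4740 kip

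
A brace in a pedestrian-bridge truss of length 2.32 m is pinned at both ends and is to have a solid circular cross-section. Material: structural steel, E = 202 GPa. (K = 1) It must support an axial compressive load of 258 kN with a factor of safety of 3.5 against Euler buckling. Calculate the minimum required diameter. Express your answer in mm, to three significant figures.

d ≈ 83.9 mm

Required P_cr = n·P = 3.5 × 258 = 903.0 kN
L_e = K·L = 1 × 2.32 = 2.320 m
Required I = P_cr·L_e²/(π²E) = 9.030×10^5 × 2.320² / (π² × 2.02×10^11) = 2.438×10^-6 m⁴
I_req = 2.438×10^6 mm⁴
Solid circle: I = πd⁴/64  ⇒  d = (64I/π)^(1/4) = (64×2.438×10^6/π)^(1/4) = 83.9 mm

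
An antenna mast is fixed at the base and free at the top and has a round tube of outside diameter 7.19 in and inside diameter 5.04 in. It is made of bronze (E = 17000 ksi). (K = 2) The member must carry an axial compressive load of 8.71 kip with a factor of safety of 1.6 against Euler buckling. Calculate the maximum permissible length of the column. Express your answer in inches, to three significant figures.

L_max ≈ 547 in

d_o = 7.19 in, d_i = 5.04 in
I = π(d_o⁴ − d_i⁴)/64 = π(7.19⁴ − 5.040⁴)/64 = 99.51 in⁴
Required critical load P_cr = n·P = 1.6 × 8.71 = 13.94 kip = 1.394×10^4 lb
From P_cr = π²EI/(K·L)²:  L = (1/K)·√(π²EI/P_cr) = (1/2)·√(π²×1.70×10^7×99.51/1.394×10^4)
L = 547 in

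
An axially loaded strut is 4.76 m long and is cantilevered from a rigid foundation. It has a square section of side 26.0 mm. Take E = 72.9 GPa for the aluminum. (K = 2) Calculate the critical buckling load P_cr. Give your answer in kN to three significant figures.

P_cr ≈ 0.302 kN

I = a⁴/12 = 26.0⁴/12 = 3.808×10^4 mm⁴
I = 3.808×10^4 mm⁴ = 3.808×10^-8 m⁴
Effective length L_e = K·L = 2 × 4.76 = 9.520 m
P_cr = π²EI / L_e² = π² × 72.9×10⁹ × 3.808×10^-8 / 9.520² = 302.3 N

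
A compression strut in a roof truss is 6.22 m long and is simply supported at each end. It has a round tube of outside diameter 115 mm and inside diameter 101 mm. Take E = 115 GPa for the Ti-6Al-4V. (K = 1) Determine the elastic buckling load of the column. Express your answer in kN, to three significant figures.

P_cr ≈ 102 kN

d_o = 115 mm, d_i = 101 mm
I = π(d_o⁴ − d_i⁴)/64 = π(115⁴ − 101.0⁴)/64 = 3.477×10^6 mm⁴
I = 3.477×10^6 mm⁴ = 3.477×10^-6 m⁴
Effective length L_e = K·L = 1 × 6.22 = 6.220 m
P_cr = π²EI / L_e² = π² × 115×10⁹ × 3.477×10^-6 / 6.220² = 1.020×10^5 N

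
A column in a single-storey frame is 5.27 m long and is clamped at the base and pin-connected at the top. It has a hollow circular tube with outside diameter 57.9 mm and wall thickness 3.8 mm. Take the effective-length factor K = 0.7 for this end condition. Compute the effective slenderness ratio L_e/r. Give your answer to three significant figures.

λ ≈ 192

Inner diameter d_i = 57.9 − 2×3.8 = 50.30 mm
I = π(d_o⁴ − d_i⁴)/64 = π(57.9⁴ − 50.30⁴)/64 = 2.375×10^5 mm⁴
A = 645.8 mm²;  r_min = √(I/A) = √(2.375×10^5/645.8) = 19.17 mm
L_e = K·L = 0.7 × 5.27 m = 3.689 m = 3689.0 mm
λ = L_e / r_min = 3689.0 / 19.17 = 192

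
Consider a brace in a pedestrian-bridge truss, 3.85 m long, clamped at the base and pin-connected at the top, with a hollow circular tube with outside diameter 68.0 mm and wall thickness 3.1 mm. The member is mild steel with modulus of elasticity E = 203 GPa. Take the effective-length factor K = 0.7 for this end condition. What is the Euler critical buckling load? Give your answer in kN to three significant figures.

Inner diameter d_i = 68.0 − 2×3.1 = 61.80 mm
I = π(d_o⁴ − d_i⁴)/64 = π(68.0⁴ − 61.80⁴)/64 = 3.335×10^5 mm⁴
I = 3.335×10^5 mm⁴ = 3.335×10^-7 m⁴
Effective length L_e = K·L = 0.7 × 3.85 = 2.695 m
P_cr = π²EI / L_e² = π² × 203×10⁹ × 3.335×10^-7 / 2.695² = 9.201×10^4 N

P_cr ≈ 92.0 kN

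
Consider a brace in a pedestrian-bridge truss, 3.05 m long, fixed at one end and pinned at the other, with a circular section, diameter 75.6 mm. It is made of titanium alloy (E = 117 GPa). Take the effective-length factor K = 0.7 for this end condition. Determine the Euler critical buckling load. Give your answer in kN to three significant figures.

I = πd⁴/64 = π×75.6⁴/64 = 1.603×10^6 mm⁴
I = 1.603×10^6 mm⁴ = 1.603×10^-6 m⁴
Effective length L_e = K·L = 0.7 × 3.05 = 2.135 m
P_cr = π²EI / L_e² = π² × 117×10⁹ × 1.603×10^-6 / 2.135² = 4.062×10^5 N

P_cr ≈ 406 kN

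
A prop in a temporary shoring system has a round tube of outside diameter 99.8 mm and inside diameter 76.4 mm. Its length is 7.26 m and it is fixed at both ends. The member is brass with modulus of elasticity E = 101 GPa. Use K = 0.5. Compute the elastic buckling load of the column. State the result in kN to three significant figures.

P_cr ≈ 242 kN

d_o = 99.8 mm, d_i = 76.4 mm
I = π(d_o⁴ − d_i⁴)/64 = π(99.8⁴ − 76.40⁴)/64 = 3.197×10^6 mm⁴
I = 3.197×10^6 mm⁴ = 3.197×10^-6 m⁴
Effective length L_e = K·L = 0.5 × 7.26 = 3.630 m
P_cr = π²EI / L_e² = π² × 101×10⁹ × 3.197×10^-6 / 3.630² = 2.419×10^5 N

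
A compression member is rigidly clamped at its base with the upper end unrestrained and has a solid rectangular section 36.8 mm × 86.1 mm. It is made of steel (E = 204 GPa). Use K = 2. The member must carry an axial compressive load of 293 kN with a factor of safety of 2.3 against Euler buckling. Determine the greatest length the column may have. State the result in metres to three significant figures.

L_max ≈ 0.517 m

Buckling occurs about the weak axis: I_min = h·b³/12 with b = 36.8 mm (the shorter side).
I_min = 86.1×36.8³/12 = 3.576×10^5 mm⁴
I = 3.576×10^-7 m⁴
Required critical load P_cr = n·P = 2.3 × 293 = 673.9 kN = 6.739×10^5 N
From P_cr = π²EI/(K·L)²:  L = (1/K)·√(π²EI/P_cr) = (1/2)·√(π²×2.04×10^11×3.576×10^-7/6.739×10^5)
L = 0.517 m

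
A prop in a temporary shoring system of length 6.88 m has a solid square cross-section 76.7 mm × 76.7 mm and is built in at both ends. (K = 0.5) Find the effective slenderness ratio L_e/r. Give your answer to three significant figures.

For a square r = a/√12 = 76.7/√12 = 22.14 mm
L_e = K·L = 0.5 × 6.88 m = 3.440 m = 3440.0 mm
λ = L_e / r_min = 3440.0 / 22.14 = 155

λ ≈ 155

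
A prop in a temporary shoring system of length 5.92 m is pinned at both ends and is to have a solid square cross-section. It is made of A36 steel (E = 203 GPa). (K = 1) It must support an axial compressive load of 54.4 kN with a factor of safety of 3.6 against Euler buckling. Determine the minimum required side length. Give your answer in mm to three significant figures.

a ≈ 80.1 mm

Required P_cr = n·P = 3.6 × 54.4 = 195.8 kN
L_e = K·L = 1 × 5.92 = 5.920 m
Required I = P_cr·L_e²/(π²E) = 1.958×10^5 × 5.920² / (π² × 2.03×10^11) = 3.426×10^-6 m⁴
I_req = 3.426×10^6 mm⁴
Solid square: I = a⁴/12  ⇒  a = (12I)^(1/4) = (12×3.426×10^6)^(1/4) = 80.1 mm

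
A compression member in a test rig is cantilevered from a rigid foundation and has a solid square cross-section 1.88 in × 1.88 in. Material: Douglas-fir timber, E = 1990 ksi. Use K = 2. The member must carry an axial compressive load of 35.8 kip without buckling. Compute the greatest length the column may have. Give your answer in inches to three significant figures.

I = a⁴/12 = 1.88⁴/12 = 1.041 in⁴
At the buckling limit P_cr = P = 3.580×10^4 lb
From P_cr = π²EI/(K·L)²:  L = (1/K)·√(π²EI/P_cr) = (1/2)·√(π²×1.99×10^6×1.041/3.580×10^4)
L = 11.9 in

L_max ≈ 11.9 in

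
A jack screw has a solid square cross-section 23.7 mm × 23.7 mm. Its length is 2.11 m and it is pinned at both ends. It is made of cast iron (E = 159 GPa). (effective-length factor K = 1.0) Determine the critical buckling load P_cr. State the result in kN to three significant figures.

P_cr ≈ 9.27 kN

I = a⁴/12 = 23.7⁴/12 = 2.629×10^4 mm⁴
I = 2.629×10^4 mm⁴ = 2.629×10^-8 m⁴
Effective length L_e = K·L = 1 × 2.11 = 2.110 m
P_cr = π²EI / L_e² = π² × 159×10⁹ × 2.629×10^-8 / 2.110² = 9.267×10^3 N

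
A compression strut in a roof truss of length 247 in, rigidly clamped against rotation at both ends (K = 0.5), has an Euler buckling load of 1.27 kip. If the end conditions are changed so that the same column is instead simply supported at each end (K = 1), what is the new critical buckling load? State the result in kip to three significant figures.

P_cr ≈ 0.318 kip

P_cr ∝ 1/K², so P_cr,new = P_cr,old × (K_old/K_new)² = 1.27 × (0.5/1)²
= 1.27 × 0.2500 = 0.318 kip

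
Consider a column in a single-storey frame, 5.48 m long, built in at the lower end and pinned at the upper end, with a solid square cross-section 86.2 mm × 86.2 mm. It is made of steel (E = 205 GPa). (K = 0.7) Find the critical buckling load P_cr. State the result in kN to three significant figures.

P_cr ≈ 633 kN

I = a⁴/12 = 86.2⁴/12 = 4.601×10^6 mm⁴
I = 4.601×10^6 mm⁴ = 4.601×10^-6 m⁴
Effective length L_e = K·L = 0.7 × 5.48 = 3.836 m
P_cr = π²EI / L_e² = π² × 205×10⁹ × 4.601×10^-6 / 3.836² = 6.326×10^5 N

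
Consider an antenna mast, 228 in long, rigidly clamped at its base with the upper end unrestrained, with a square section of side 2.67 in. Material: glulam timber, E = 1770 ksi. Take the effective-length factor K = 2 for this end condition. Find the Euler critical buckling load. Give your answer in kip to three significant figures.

P_cr ≈ 0.356 kip

I = a⁴/12 = 2.67⁴/12 = 4.235 in⁴
Effective length L_e = K·L = 2 × 228 = 456.0 in
P_cr = π²EI / L_e² = π² × 1770×10³ × 4.235 / 456.0² = 355.8 lb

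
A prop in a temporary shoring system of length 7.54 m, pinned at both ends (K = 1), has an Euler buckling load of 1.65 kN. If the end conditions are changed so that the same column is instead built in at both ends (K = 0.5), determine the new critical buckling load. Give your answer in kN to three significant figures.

P_cr ∝ 1/K², so P_cr,new = P_cr,old × (K_old/K_new)² = 1.65 × (1/0.5)²
= 1.65 × 4.000 = 6.60 kN

P_cr ≈ 6.60 kN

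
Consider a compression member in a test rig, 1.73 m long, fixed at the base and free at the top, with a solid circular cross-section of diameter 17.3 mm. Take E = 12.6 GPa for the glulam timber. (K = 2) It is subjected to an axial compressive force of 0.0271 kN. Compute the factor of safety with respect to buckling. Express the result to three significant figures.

n ≈ 1.69

I = πd⁴/64 = π×17.3⁴/64 = 4.397×10^3 mm⁴
I = 4.397×10^3 mm⁴ = 4.397×10^-9 m⁴
Effective length L_e = K·L = 2 × 1.73 = 3.460 m
P_cr = π²EI / L_e² = π² × 12.6×10⁹ × 4.397×10^-9 / 3.460² = 45.67 N
Factor of safety n = P_cr / P = 0.045674 / 0.0271 = 1.69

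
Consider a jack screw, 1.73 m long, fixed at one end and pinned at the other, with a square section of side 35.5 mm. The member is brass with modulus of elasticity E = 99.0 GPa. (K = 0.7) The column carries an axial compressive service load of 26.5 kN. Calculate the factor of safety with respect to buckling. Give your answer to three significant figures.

n ≈ 3.33

I = a⁴/12 = 35.5⁴/12 = 1.324×10^5 mm⁴
I = 1.324×10^5 mm⁴ = 1.324×10^-7 m⁴
Effective length L_e = K·L = 0.7 × 1.73 = 1.211 m
P_cr = π²EI / L_e² = π² × 99.0×10⁹ × 1.324×10^-7 / 1.211² = 8.818×10^4 N
Factor of safety n = P_cr / P = 88.182 / 26.5 = 3.33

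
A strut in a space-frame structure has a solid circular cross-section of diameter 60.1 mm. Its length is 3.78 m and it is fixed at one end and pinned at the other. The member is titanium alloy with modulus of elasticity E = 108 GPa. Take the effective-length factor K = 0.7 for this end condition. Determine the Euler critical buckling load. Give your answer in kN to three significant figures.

P_cr ≈ 97.5 kN

I = πd⁴/64 = π×60.1⁴/64 = 6.404×10^5 mm⁴
I = 6.404×10^5 mm⁴ = 6.404×10^-7 m⁴
Effective length L_e = K·L = 0.7 × 3.78 = 2.646 m
P_cr = π²EI / L_e² = π² × 108×10⁹ × 6.404×10^-7 / 2.646² = 9.750×10^4 N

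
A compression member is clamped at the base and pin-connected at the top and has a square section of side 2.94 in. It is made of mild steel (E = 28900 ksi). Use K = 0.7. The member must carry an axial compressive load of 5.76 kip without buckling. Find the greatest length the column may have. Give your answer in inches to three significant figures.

I = a⁴/12 = 2.94⁴/12 = 6.226 in⁴
At the buckling limit P_cr = P = 5.760×10^3 lb
From P_cr = π²EI/(K·L)²:  L = (1/K)·√(π²EI/P_cr) = (1/0.7)·√(π²×2.89×10^7×6.226/5.760×10^3)
L = 793 in

L_max ≈ 793 in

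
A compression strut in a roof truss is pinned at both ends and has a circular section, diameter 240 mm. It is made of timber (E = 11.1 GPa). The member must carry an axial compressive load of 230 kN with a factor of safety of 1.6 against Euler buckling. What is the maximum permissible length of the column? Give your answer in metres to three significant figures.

I = πd⁴/64 = π×240⁴/64 = 1.629×10^8 mm⁴
I = 1.629×10^-4 m⁴
Required critical load P_cr = n·P = 1.6 × 230 = 368.0 kN = 3.680×10^5 N
From P_cr = π²EI/(K·L)²:  L = (1/K)·√(π²EI/P_cr) = (1/1)·√(π²×1.11×10^10×1.629×10^-4/3.680×10^5)
L = 6.96 m

L_max ≈ 6.96 m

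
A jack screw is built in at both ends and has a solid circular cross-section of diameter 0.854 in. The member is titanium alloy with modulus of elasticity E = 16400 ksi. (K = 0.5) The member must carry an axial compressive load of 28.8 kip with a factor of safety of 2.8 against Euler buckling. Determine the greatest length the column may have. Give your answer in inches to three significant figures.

I = πd⁴/64 = π×0.854⁴/64 = 2.611×10^-2 in⁴
Required critical load P_cr = n·P = 2.8 × 28.8 = 80.64 kip = 8.064×10^4 lb
From P_cr = π²EI/(K·L)²:  L = (1/K)·√(π²EI/P_cr) = (1/0.5)·√(π²×1.64×10^7×2.611×10^-2/8.064×10^4)
L = 14.5 in

L_max ≈ 14.5 in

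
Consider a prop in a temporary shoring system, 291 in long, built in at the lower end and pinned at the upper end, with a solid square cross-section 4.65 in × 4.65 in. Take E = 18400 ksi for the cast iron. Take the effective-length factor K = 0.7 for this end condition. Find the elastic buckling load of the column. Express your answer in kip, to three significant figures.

I = a⁴/12 = 4.65⁴/12 = 38.96 in⁴
Effective length L_e = K·L = 0.7 × 291 = 203.7 in
P_cr = π²EI / L_e² = π² × 18400×10³ × 38.96 / 203.7² = 1.705×10^5 lb

P_cr ≈ 171 kip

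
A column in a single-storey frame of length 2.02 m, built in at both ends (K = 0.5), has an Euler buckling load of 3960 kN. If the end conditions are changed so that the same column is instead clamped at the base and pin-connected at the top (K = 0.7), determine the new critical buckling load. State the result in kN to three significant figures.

P_cr ≈ 2020 kN

P_cr ∝ 1/K², so P_cr,new = P_cr,old × (K_old/K_new)² = 3960 × (0.5/0.7)²
= 3960 × 0.5102 = 2020 kN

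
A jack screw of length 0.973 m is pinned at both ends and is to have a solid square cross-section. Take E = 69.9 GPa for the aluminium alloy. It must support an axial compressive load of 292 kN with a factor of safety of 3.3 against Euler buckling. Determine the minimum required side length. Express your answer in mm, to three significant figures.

a ≈ 63.1 mm

Required P_cr = n·P = 3.3 × 292 = 963.6 kN
L_e = K·L = 1 × 0.973 = 0.9730 m
Required I = P_cr·L_e²/(π²E) = 9.636×10^5 × 0.9730² / (π² × 6.99×10^10) = 1.322×10^-6 m⁴
I_req = 1.322×10^6 mm⁴
Solid square: I = a⁴/12  ⇒  a = (12I)^(1/4) = (12×1.322×10^6)^(1/4) = 63.1 mm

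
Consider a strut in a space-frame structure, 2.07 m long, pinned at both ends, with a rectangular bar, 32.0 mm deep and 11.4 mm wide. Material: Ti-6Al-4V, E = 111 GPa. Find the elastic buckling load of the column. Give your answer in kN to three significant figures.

Buckling occurs about the weak axis: I_min = h·b³/12 with b = 11.4 mm (the shorter side).
I_min = 32.0×11.4³/12 = 3.951×10^3 mm⁴
I = 3.951×10^3 mm⁴ = 3.951×10^-9 m⁴
Effective length L_e = K·L = 1 × 2.07 = 2.070 m
P_cr = π²EI / L_e² = π² × 111×10⁹ × 3.951×10^-9 / 2.070² = 1.010×10^3 N

P_cr ≈ 1.01 kN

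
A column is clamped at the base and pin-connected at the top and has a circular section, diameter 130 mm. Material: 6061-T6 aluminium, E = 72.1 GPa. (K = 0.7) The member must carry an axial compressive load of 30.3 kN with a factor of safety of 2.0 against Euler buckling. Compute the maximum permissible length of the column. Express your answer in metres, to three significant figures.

L_max ≈ 18.3 m

I = πd⁴/64 = π×130⁴/64 = 1.402×10^7 mm⁴
I = 1.402×10^-5 m⁴
Required critical load P_cr = n·P = 2.0 × 30.3 = 60.60 kN = 6.060×10^4 N
From P_cr = π²EI/(K·L)²:  L = (1/K)·√(π²EI/P_cr) = (1/0.7)·√(π²×7.21×10^10×1.402×10^-5/6.060×10^4)
L = 18.3 m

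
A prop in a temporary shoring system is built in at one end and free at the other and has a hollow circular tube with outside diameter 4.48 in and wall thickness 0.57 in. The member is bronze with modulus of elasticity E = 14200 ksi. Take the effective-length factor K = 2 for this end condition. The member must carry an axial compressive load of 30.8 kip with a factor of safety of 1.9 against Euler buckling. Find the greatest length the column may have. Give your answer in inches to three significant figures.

L_max ≈ 90.5 in

Inner diameter d_i = 4.48 − 2×0.57 = 3.340 in
I = π(d_o⁴ − d_i⁴)/64 = π(4.48⁴ − 3.340⁴)/64 = 13.66 in⁴
Required critical load P_cr = n·P = 1.9 × 30.8 = 58.52 kip = 5.852×10^4 lb
From P_cr = π²EI/(K·L)²:  L = (1/K)·√(π²EI/P_cr) = (1/2)·√(π²×1.42×10^7×13.66/5.852×10^4)
L = 90.5 in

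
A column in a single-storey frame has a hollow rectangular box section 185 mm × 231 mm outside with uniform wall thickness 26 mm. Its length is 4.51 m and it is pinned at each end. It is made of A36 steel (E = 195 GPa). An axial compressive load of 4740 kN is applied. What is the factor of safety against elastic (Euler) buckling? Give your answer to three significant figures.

Inner dimensions: h_i = 231 − 2×26 = 179.0 mm, b_i = 185 − 2×26 = 133.0 mm
Weak-axis I_min = (h_o·b_o³ − h_i·b_i³)/12 with b_o = 185, b_i = 133.0 mm (shorter outer/inner sides).
I_min = (231×185³ − 179.0×133.0³)/12 = 8.679×10^7 mm⁴
I = 8.679×10^7 mm⁴ = 8.679×10^-5 m⁴
Effective length L_e = K·L = 1 × 4.51 = 4.510 m
P_cr = π²EI / L_e² = π² × 195×10⁹ × 8.679×10^-5 / 4.510² = 8.212×10^6 N
Factor of safety n = P_cr / P = 8212.1 / 4740 = 1.73

n ≈ 1.73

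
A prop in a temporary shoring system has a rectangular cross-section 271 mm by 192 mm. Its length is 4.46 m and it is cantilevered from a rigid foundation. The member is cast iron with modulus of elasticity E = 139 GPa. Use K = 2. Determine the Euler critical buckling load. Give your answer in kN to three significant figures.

P_cr ≈ 2760 kN

Buckling occurs about the weak axis: I_min = h·b³/12 with b = 192 mm (the shorter side).
I_min = 271×192³/12 = 1.598×10^8 mm⁴
I = 1.598×10^8 mm⁴ = 1.598×10^-4 m⁴
Effective length L_e = K·L = 2 × 4.46 = 8.920 m
P_cr = π²EI / L_e² = π² × 139×10⁹ × 1.598×10^-4 / 8.920² = 2.756×10^6 N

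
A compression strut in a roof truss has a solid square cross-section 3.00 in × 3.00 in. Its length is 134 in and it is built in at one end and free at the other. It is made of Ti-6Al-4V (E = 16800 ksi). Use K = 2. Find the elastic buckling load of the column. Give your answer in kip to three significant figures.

P_cr ≈ 15.6 kip

I = a⁴/12 = 3.00⁴/12 = 6.750 in⁴
Effective length L_e = K·L = 2 × 134 = 268.0 in
P_cr = π²EI / L_e² = π² × 16800×10³ × 6.750 / 268.0² = 1.558×10^4 lb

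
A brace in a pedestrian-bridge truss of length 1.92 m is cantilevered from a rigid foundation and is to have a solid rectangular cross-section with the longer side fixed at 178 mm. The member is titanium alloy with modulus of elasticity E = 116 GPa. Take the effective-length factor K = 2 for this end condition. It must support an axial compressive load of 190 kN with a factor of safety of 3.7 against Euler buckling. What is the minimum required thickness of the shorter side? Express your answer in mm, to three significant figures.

b ≈ 84.8 mm

Required P_cr = n·P = 3.7 × 190 = 703.0 kN
L_e = K·L = 2 × 1.92 = 3.840 m
Required I = P_cr·L_e²/(π²E) = 7.030×10^5 × 3.840² / (π² × 1.16×10^11) = 9.054×10^-6 m⁴
I_req = 9.054×10^6 mm⁴
Rectangle, weak axis: I_min = h·b³/12 with h = 178 mm fixed  ⇒  b = (12I/h)^(1/3) = 84.8 mm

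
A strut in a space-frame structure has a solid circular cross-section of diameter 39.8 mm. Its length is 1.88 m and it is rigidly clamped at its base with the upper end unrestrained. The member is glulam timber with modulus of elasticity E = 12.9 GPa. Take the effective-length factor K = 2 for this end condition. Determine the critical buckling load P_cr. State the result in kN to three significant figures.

P_cr ≈ 1.11 kN

I = πd⁴/64 = π×39.8⁴/64 = 1.232×10^5 mm⁴
I = 1.232×10^5 mm⁴ = 1.232×10^-7 m⁴
Effective length L_e = K·L = 2 × 1.88 = 3.760 m
P_cr = π²EI / L_e² = π² × 12.9×10⁹ × 1.232×10^-7 / 3.760² = 1.109×10^3 N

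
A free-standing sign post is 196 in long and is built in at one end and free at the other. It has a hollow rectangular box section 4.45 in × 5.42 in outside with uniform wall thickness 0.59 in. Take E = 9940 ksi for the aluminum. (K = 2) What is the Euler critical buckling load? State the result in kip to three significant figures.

P_cr ≈ 17.5 kip

Inner dimensions: h_i = 5.42 − 2×0.59 = 4.240 in, b_i = 4.45 − 2×0.59 = 3.270 in
Weak-axis I_min = (h_o·b_o³ − h_i·b_i³)/12 with b_o = 4.45, b_i = 3.270 in (shorter outer/inner sides).
I_min = (5.42×4.45³ − 4.240×3.270³)/12 = 27.45 in⁴
Effective length L_e = K·L = 2 × 196 = 392.0 in
P_cr = π²EI / L_e² = π² × 9940×10³ × 27.45 / 392.0² = 1.752×10^4 lb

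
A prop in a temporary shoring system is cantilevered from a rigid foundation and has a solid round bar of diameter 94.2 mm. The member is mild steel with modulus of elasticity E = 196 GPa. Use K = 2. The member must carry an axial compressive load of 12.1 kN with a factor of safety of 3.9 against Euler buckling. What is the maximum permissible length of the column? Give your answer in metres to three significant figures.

L_max ≈ 6.29 m

I = πd⁴/64 = π×94.2⁴/64 = 3.865×10^6 mm⁴
I = 3.865×10^-6 m⁴
Required critical load P_cr = n·P = 3.9 × 12.1 = 47.19 kN = 4.719×10^4 N
From P_cr = π²EI/(K·L)²:  L = (1/K)·√(π²EI/P_cr) = (1/2)·√(π²×1.96×10^11×3.865×10^-6/4.719×10^4)
L = 6.29 m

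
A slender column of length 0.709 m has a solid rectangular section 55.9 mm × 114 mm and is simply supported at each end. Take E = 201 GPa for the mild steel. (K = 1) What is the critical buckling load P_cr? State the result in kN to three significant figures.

P_cr ≈ 6550 kN

Buckling occurs about the weak axis: I_min = h·b³/12 with b = 55.9 mm (the shorter side).
I_min = 114×55.9³/12 = 1.659×10^6 mm⁴
I = 1.659×10^6 mm⁴ = 1.659×10^-6 m⁴
Effective length L_e = K·L = 1 × 0.709 = 0.7090 m
P_cr = π²EI / L_e² = π² × 201×10⁹ × 1.659×10^-6 / 0.7090² = 6.549×10^6 N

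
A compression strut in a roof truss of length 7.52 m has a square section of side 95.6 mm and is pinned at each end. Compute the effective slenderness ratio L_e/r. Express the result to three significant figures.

λ ≈ 272

For a square r = a/√12 = 95.6/√12 = 27.60 mm
L_e = K·L = 1 × 7.52 m = 7.520 m = 7520.0 mm
λ = L_e / r_min = 7520.0 / 27.60 = 272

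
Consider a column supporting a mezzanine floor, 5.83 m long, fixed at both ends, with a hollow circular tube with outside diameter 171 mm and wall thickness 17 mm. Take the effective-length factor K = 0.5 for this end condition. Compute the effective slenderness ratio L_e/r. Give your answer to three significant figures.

λ ≈ 53.2

Inner diameter d_i = 171 − 2×17 = 137.0 mm
I = π(d_o⁴ − d_i⁴)/64 = π(171⁴ − 137.0⁴)/64 = 2.468×10^7 mm⁴
A = 8.225×10^3 mm²;  r_min = √(I/A) = √(2.468×10^7/8.225×10^3) = 54.78 mm
L_e = K·L = 0.5 × 5.83 m = 2.915 m = 2915.0 mm
λ = L_e / r_min = 2915.0 / 54.78 = 53.2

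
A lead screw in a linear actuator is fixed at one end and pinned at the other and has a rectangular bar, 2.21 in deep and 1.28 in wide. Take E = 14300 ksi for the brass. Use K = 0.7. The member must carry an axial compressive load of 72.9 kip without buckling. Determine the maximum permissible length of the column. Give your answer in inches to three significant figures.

Buckling occurs about the weak axis: I_min = h·b³/12 with b = 1.28 in (the shorter side).
I_min = 2.21×1.28³/12 = 0.3862 in⁴
At the buckling limit P_cr = P = 7.290×10^4 lb
From P_cr = π²EI/(K·L)²:  L = (1/K)·√(π²EI/P_cr) = (1/0.7)·√(π²×1.43×10^7×0.3862/7.290×10^4)
L = 39.1 in

L_max ≈ 39.1 in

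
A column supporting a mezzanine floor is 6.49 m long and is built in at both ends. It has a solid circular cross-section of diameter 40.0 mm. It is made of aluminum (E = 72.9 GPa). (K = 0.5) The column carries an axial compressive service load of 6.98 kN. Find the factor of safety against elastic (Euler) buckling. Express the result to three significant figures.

n ≈ 1.23

I = πd⁴/64 = π×40.0⁴/64 = 1.257×10^5 mm⁴
I = 1.257×10^5 mm⁴ = 1.257×10^-7 m⁴
Effective length L_e = K·L = 0.5 × 6.49 = 3.245 m
P_cr = π²EI / L_e² = π² × 72.9×10⁹ × 1.257×10^-7 / 3.245² = 8.586×10^3 N
Factor of safety n = P_cr / P = 8.5863 / 6.98 = 1.23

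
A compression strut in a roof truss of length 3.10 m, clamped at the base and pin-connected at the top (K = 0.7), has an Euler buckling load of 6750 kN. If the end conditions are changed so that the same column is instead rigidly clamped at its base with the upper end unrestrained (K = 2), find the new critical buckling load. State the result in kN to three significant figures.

P_cr ∝ 1/K², so P_cr,new = P_cr,old × (K_old/K_new)² = 6750 × (0.7/2)²
= 6750 × 0.1225 = 827 kN

P_cr ≈ 827 kN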